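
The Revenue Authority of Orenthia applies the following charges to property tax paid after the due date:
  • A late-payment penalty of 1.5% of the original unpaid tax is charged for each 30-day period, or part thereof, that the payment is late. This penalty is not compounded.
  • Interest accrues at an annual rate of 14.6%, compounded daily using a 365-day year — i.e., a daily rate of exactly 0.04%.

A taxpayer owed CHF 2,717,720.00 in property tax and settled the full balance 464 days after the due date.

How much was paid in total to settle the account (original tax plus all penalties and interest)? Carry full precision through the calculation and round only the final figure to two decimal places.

CHF 3,924,104.79

Penalty periods: ⌈464/30⌉ = 16; penalty = 16 × 1.5% × CHF 2,717,720.00 = CHF 652,252.80
Interest: CHF 2,717,720.00 × ((1 + 0.0004)^464 − 1) = CHF 2,717,720.00 × 0.20389591… = CHF 554,131.9933…
Total = CHF 2,717,720.00 + CHF 652,252.8000 + CHF 554,131.9933… = CHF 3,924,104.79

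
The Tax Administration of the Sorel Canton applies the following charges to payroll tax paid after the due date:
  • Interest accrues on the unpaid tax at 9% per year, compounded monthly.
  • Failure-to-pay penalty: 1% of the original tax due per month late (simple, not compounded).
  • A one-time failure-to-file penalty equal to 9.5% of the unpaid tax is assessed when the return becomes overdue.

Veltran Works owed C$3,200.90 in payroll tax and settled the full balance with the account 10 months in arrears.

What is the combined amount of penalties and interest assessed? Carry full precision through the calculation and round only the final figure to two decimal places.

Failure-to-file penalty: 9.5% × C$3,200.90 = C$304.09…
Failure-to-pay penalty = 1% × C$3,200.90 × 10 mo = C$320.09
Interest (9%/yr ÷ 12 = 0.75%/month): C$3,200.90 × ((1 + 0.0075)^10 − 1) = C$248.3340…
Penalties + interest = C$624.1755 + C$248.3340… = C$872.51

C$872.51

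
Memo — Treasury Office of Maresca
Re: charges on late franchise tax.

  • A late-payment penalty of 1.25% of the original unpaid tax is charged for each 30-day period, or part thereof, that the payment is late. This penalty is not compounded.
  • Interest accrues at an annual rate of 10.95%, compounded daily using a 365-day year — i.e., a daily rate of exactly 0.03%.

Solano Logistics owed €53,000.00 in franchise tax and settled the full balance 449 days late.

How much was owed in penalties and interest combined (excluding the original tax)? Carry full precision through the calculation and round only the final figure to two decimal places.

€17,578.53

Penalty periods: ⌈449/30⌉ = 15; penalty = 15 × 1.25% × €53,000.00 = €9,937.50
Interest: €53,000.00 × ((1 + 0.0003)^449 − 1) = €53,000.00 × 0.14417036… = €7,641.0291…
Penalties + interest = €9,937.5000 + €7,641.0291… = €17,578.53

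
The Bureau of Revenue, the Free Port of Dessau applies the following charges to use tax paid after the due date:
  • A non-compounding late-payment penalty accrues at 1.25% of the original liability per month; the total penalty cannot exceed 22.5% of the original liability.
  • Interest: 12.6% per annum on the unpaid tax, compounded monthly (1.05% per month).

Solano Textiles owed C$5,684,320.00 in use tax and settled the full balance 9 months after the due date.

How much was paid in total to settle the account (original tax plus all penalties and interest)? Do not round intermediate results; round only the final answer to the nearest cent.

Penalty: 9 × 1.25% × C$5,684,320.00 = C$639,486.00 (below the 22.5% cap of C$1,278,972.00)
Interest: C$5,684,320.00 × ((1 + 0.0105)^9 − 1) = C$5,684,320.00 × 0.0985678… = C$560,290.8500…
Total = C$5,684,320.00 + C$639,486.0000 + C$560,290.8500… = C$6,884,096.85

C$6,884,096.85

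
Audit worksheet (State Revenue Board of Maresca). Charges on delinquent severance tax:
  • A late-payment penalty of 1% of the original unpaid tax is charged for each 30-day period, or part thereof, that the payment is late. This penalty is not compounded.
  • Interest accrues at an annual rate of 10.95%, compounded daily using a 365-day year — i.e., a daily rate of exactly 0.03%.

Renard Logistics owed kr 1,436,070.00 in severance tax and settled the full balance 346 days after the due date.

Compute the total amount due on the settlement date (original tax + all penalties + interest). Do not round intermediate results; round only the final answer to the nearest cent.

Penalty periods: ⌈346/30⌉ = 12; penalty = 12 × 1% × kr 1,436,070.00 = kr 172,328.40
Interest: kr 1,436,070.00 × ((1 + 0.0003)^346 − 1) = kr 1,436,070.00 × 0.10936129… = kr 157,050.4643…
Total = kr 1,436,070.00 + kr 172,328.4000 + kr 157,050.4643… = kr 1,765,448.86

kr 1,765,448.86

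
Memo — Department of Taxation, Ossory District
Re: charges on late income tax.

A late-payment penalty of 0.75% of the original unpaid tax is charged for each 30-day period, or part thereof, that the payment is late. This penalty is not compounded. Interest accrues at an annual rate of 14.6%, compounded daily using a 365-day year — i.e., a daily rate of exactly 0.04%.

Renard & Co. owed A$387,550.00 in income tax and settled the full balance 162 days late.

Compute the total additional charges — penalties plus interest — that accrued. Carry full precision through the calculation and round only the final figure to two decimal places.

Penalty periods: ⌈162/30⌉ = 6; penalty = 6 × 0.75% × A$387,550.00 = A$17,439.75
Interest: A$387,550.00 × ((1 + 0.0004)^162 − 1) = A$387,550.00 × 0.06693179… = A$25,939.4152…
Penalties + interest = A$17,439.7500 + A$25,939.4152… = A$43,379.17

A$43,379.17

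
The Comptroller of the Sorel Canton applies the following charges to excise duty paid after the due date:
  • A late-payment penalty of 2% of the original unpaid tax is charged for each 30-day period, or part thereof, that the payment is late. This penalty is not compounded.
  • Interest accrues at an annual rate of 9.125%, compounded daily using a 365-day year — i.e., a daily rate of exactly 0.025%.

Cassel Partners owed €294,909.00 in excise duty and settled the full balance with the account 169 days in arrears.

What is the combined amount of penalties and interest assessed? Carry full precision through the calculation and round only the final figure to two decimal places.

€48,114.32

Penalty periods: ⌈169/30⌉ = 6; penalty = 6 × 2% × €294,909.00 = €35,389.08
Interest: €294,909.00 × ((1 + 0.00025)^169 − 1) = €294,909.00 × 0.04314973… = €12,725.2428…
Penalties + interest = €35,389.0800 + €12,725.2428… = €48,114.32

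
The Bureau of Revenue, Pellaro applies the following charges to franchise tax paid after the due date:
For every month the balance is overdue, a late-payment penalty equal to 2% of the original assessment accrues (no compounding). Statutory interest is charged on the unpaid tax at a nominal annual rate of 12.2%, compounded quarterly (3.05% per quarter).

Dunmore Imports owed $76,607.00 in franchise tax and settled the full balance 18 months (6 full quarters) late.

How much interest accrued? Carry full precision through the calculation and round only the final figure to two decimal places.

$15,132.51

Interest: $76,607.00 × ((1 + 0.0305)^6 − 1) = $76,607.00 × 0.1975343… = $15,132.5133…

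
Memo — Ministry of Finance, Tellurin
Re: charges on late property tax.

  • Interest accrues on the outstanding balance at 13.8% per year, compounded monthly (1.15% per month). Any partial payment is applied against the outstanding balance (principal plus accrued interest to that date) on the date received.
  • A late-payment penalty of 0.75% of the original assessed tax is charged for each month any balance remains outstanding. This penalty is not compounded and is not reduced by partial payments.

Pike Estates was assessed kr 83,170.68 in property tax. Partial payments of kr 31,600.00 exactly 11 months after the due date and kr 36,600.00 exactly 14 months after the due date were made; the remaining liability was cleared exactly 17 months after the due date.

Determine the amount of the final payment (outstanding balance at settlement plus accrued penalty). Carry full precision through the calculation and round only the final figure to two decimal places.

Balance at month 11: kr 83,170.6800 × (1 + 0.0115)^11 = kr 94,318.0928…
After kr 31,600.00 payment: kr 94,318.0928… − kr 31,600.00 = kr 62,718.0928…
Balance at month 14: kr 62,718.0928… × (1 + 0.0115)^3 = kr 64,906.8458…
After kr 36,600.00 payment: kr 64,906.8458… − kr 36,600.00 = kr 28,306.8458…
Balance at month 17: kr 28,306.8458… × (1 + 0.0115)^3 = kr 29,294.7058…
Penalty: 17 × 0.75% × kr 83,170.68 = kr 10,604.26…
Final settlement = outstanding balance + penalty = kr 29,294.7058… + kr 10,604.26… = kr 39,898.97

kr 39,898.97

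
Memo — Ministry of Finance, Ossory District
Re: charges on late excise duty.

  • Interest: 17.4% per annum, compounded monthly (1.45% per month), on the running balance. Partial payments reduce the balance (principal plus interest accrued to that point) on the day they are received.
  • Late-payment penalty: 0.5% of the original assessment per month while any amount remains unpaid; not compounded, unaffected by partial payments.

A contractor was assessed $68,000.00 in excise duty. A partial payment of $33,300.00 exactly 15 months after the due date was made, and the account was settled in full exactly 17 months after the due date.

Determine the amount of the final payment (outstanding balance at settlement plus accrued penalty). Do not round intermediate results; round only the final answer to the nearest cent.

$58,362.09

Balance at month 15: $68,000.0000 × (1 + 0.0145)^15 = $84,389.7467…
After $33,300.00 payment: $84,389.7467… − $33,300.00 = $51,089.7467…
Balance at month 17: $51,089.7467… × (1 + 0.0145)^2 = $52,582.0910…
Penalty: 17 × 0.5% × $68,000.00 = $5,780.00
Final settlement = outstanding balance + penalty = $52,582.0910… + $5,780.00 = $58,362.09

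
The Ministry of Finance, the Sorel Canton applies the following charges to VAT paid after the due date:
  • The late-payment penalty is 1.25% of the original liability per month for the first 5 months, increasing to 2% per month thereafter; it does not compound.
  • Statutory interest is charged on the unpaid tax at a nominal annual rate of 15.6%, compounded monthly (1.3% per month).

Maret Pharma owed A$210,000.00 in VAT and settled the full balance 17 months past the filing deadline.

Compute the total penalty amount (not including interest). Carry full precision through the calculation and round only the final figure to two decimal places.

Penalty, months 1–5: 5 × 1.25% × A$210,000.00 = A$13,125.00
Penalty, months 6–17: 12 × 2% × A$210,000.00 = A$50,400.00
Total penalty = A$13,125.00 + A$50,400.00 = A$63,525.00

A$63,525.00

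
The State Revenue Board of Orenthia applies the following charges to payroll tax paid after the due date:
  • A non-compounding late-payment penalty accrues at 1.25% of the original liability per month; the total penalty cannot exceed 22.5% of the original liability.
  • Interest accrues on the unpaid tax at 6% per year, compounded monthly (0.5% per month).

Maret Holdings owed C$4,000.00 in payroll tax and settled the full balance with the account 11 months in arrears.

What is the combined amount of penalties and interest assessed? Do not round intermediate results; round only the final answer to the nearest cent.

C$775.58

Penalty: 11 × 1.25% × C$4,000.00 = C$550.00 (below the 22.5% cap of C$900.00)
Interest: C$4,000.00 × ((1 + 0.005)^11 − 1) = C$4,000.00 × 0.0563958… = C$225.5833…
Penalties + interest = C$550.0000 + C$225.5833… = C$775.58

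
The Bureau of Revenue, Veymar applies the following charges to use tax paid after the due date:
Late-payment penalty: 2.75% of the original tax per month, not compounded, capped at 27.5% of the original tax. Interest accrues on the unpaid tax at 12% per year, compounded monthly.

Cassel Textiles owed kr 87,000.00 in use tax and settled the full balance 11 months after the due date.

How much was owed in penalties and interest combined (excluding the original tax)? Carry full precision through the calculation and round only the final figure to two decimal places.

Penalty (uncapped): 11 × 2.75% × kr 87,000.00 = kr 26,317.50; cap = 27.5% × kr 87,000.00 = kr 23,925.00 → penalty = kr 23,925.00
Interest (12%/yr ÷ 12 = 1%/month): kr 87,000.00 × ((1 + 0.01)^11 − 1) = kr 10,063.1462…
Penalties + interest = kr 23,925.0000 + kr 10,063.1462… = kr 33,988.15

kr 33,988.15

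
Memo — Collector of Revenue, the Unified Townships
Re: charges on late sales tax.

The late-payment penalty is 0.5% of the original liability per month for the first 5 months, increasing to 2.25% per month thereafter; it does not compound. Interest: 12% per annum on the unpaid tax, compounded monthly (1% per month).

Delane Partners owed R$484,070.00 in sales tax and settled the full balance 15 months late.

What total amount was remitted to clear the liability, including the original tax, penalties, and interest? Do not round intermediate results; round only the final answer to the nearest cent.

Penalty, months 1–5: 5 × 0.5% × R$484,070.00 = R$12,101.75
Penalty, months 6–15: 10 × 2.25% × R$484,070.00 = R$108,915.75
Interest: R$484,070.00 × ((1 + 0.01)^15 − 1) = R$484,070.00 × 0.1609690… = R$77,920.2422…
Total = R$484,070.00 + R$121,017.5000 + R$77,920.2422… = R$683,007.74

R$683,007.74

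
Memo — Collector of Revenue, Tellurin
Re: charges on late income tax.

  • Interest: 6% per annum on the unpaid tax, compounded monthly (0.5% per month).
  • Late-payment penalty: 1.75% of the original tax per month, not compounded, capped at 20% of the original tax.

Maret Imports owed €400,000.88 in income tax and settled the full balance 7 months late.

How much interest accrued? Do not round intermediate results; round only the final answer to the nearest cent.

€14,211.79

Interest: €400,000.88 × ((1 + 0.005)^7 − 1) = €400,000.88 × 0.0355294… = €14,211.7900…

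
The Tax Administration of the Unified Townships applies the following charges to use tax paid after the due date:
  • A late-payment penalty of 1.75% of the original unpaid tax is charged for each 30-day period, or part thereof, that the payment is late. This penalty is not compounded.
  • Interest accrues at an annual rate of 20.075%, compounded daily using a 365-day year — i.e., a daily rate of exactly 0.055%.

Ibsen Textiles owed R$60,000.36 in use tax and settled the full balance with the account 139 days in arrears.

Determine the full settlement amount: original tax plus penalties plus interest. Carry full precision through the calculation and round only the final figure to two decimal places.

R$70,015.95

Penalty periods: ⌈139/30⌉ = 5; penalty = 5 × 1.75% × R$60,000.36 = R$5,250.03…
Interest: R$60,000.36 × ((1 + 0.00055)^139 − 1) = R$60,000.36 × 0.07942553… = R$4,765.5605…
Total = R$60,000.36 + R$5,250.0315 + R$4,765.5605… = R$70,015.95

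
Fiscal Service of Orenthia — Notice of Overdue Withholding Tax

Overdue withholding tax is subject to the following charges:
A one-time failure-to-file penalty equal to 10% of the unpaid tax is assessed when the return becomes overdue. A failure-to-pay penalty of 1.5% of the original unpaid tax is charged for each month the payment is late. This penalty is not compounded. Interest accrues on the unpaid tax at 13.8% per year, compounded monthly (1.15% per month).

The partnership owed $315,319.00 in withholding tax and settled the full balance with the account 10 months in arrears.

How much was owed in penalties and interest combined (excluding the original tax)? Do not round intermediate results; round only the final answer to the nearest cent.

Failure-to-file penalty: 10% × $315,319.00 = $31,531.90
Failure-to-pay penalty = 1.5% × $315,319.00 × 10 mo = $47,297.85
Interest: $315,319.00 × ((1 + 0.0115)^10 − 1) = $315,319.00 × 0.1211375… = $38,196.9488…
Penalties + interest = $78,829.7500 + $38,196.9488… = $117,026.70

$117,026.70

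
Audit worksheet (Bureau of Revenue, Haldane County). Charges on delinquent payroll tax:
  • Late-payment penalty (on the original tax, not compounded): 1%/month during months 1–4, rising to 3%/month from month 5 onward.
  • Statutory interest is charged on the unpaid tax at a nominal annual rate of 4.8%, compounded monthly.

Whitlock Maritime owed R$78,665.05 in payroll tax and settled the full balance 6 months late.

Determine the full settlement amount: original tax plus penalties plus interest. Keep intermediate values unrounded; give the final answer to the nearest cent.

R$88,438.50

Penalty, months 1–4: 4 × 1% × R$78,665.05 = R$3,146.60…
Penalty, months 5–6: 2 × 3% × R$78,665.05 = R$4,719.90…
Interest (4.8%/yr ÷ 12 = 0.4%/month): R$78,665.05 × ((1 + 0.004)^6 − 1) = R$1,906.9418…
Total = R$78,665.05 + R$7,866.5050 + R$1,906.9418… = R$88,438.50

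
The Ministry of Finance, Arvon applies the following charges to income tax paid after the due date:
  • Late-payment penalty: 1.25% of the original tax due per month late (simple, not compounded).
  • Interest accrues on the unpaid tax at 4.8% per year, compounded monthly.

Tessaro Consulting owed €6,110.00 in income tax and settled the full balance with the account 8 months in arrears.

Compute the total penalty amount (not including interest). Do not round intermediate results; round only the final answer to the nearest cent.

€611.00

Late-payment penalty = 1.25% × €6,110.00 × 8 mo = €611.00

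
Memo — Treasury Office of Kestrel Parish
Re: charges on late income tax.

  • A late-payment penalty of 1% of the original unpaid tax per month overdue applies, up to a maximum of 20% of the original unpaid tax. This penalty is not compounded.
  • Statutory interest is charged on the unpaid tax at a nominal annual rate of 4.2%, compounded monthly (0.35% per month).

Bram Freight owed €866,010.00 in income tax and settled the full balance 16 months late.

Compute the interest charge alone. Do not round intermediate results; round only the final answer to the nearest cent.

€49,790.63

Interest: €866,010.00 × ((1 + 0.0035)^16 − 1) = €866,010.00 × 0.0574943… = €49,790.6261…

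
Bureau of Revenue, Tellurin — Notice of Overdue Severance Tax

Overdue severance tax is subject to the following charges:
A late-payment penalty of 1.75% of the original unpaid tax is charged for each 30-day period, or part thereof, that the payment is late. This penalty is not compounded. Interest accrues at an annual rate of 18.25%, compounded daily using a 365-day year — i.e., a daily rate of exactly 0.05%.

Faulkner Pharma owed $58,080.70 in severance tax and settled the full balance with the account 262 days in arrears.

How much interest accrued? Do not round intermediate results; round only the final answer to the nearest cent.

Interest: $58,080.70 × ((1 + 0.0005)^262 − 1) = $58,080.70 × 0.13993046… = $8,127.2591…

$8,127.26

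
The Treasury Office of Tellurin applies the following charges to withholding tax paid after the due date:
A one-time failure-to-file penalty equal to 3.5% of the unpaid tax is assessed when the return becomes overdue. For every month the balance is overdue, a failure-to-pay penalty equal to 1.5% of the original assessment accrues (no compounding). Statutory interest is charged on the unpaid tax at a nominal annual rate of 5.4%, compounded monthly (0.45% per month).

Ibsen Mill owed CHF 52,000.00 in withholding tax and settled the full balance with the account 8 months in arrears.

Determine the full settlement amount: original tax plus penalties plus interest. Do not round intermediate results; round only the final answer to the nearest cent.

CHF 61,961.75

Failure-to-file penalty: 3.5% × CHF 52,000.00 = CHF 1,820.00
Failure-to-pay penalty = 1.5% × CHF 52,000.00 × 8 mo = CHF 6,240.00
Interest: CHF 52,000.00 × ((1 + 0.0045)^8 − 1) = CHF 52,000.00 × 0.0365721… = CHF 1,901.7509…
Total = CHF 52,000.00 + CHF 8,060.0000 + CHF 1,901.7509… = CHF 61,961.75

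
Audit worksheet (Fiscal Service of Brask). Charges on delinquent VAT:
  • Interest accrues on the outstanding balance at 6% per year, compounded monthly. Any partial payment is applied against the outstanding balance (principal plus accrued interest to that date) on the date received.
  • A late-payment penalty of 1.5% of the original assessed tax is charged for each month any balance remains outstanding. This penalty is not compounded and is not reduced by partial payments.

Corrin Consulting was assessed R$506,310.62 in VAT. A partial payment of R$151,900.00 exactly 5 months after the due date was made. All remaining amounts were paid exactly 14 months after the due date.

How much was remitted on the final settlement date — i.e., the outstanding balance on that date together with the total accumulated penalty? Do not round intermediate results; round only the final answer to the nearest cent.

R$490,378.99

Monthly rate = 6% ÷ 12 = 0.5%
Balance at month 5: R$506,310.6200 × (1 + 0.005)^5 = R$519,095.5976…
After R$151,900.00 payment: R$519,095.5976… − R$151,900.00 = R$367,195.5976…
Balance at month 14: R$367,195.5976… × (1 + 0.005)^9 = R$384,053.7602…
Penalty: 14 × 1.5% × R$506,310.62 = R$106,325.23…
Final settlement = outstanding balance + penalty = R$384,053.7602… + R$106,325.23… = R$490,378.99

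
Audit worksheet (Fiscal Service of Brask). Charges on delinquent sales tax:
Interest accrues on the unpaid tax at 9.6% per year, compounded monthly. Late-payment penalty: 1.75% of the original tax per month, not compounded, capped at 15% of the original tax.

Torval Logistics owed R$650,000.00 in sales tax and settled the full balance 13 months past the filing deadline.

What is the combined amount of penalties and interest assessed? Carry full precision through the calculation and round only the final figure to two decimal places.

R$168,441.91

Penalty (uncapped): 13 × 1.75% × R$650,000.00 = R$147,875.00; cap = 15% × R$650,000.00 = R$97,500.00 → penalty = R$97,500.00
Interest (9.6%/yr ÷ 12 = 0.8%/month): R$650,000.00 × ((1 + 0.008)^13 − 1) = R$70,941.9121…
Penalties + interest = R$97,500.0000 + R$70,941.9121… = R$168,441.91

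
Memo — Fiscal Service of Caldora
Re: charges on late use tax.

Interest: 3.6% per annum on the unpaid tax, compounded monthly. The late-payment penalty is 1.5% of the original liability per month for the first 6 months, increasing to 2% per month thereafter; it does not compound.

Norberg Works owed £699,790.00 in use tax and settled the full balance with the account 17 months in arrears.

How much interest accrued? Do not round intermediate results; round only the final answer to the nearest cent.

£36,558.82

Interest (3.6%/yr ÷ 12 = 0.3%/month): £699,790.00 × ((1 + 0.003)^17 − 1) = £36,558.8171…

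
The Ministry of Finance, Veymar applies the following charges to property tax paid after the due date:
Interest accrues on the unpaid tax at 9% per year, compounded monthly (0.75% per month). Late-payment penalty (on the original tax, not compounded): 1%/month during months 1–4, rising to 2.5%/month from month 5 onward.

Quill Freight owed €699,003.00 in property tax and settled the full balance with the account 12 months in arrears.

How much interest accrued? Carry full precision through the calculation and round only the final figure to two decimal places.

€65,571.30

Interest: €699,003.00 × ((1 + 0.0075)^12 − 1) = €699,003.00 × 0.0938069… = €65,571.3029…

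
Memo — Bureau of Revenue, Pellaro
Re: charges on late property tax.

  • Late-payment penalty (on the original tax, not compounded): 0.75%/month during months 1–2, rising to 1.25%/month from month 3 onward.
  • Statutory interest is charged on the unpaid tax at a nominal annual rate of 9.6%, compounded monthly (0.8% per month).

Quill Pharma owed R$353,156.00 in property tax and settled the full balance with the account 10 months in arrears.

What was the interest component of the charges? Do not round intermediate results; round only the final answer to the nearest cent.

Interest: R$353,156.00 × ((1 + 0.008)^10 − 1) = R$353,156.00 × 0.0829423… = R$29,291.5739…

R$29,291.57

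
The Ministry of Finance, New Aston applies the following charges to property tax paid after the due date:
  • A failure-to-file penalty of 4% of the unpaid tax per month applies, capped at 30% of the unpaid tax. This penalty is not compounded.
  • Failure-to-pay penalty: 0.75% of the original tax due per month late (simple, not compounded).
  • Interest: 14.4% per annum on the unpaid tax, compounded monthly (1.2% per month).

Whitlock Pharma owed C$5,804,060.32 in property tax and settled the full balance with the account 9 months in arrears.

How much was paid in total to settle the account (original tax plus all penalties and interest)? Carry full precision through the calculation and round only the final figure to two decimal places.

C$8,594,837.07

Failure-to-file: 9 × 4% × C$5,804,060.32 = C$2,089,461.72…, capped at 30% × C$5,804,060.32 = C$1,741,218.10…
Failure-to-pay penalty: 9 × 0.75% × C$5,804,060.32 = C$391,774.07…
Interest: C$5,804,060.32 × ((1 + 0.012)^9 − 1) = C$5,804,060.32 × 0.1133318… = C$657,784.5821…
Total = C$5,804,060.32 + C$2,132,992.1676 + C$657,784.5821… = C$8,594,837.07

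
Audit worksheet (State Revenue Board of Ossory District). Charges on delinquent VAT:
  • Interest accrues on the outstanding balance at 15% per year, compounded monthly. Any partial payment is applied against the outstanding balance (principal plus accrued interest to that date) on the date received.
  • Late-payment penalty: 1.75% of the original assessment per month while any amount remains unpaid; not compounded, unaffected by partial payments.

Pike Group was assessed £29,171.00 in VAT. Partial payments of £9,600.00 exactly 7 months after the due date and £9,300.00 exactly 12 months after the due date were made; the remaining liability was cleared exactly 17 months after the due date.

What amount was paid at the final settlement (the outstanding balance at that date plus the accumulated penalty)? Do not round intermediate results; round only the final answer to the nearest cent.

£23,942.82

Monthly rate = 15% ÷ 12 = 1.25%
Balance at month 7: £29,171.0000 × (1 + 0.0125)^7 = £31,821.1991…
After £9,600.00 payment: £31,821.1991… − £9,600.00 = £22,221.1991…
Balance at month 12: £22,221.1991… × (1 + 0.0125)^5 = £23,645.1814…
After £9,300.00 payment: £23,645.1814… − £9,300.00 = £14,345.1814…
Balance at month 17: £14,345.1814… × (1 + 0.0125)^5 = £15,264.4515…
Penalty: 17 × 1.75% × £29,171.00 = £8,678.37…
Final settlement = outstanding balance + penalty = £15,264.4515… + £8,678.37… = £23,942.82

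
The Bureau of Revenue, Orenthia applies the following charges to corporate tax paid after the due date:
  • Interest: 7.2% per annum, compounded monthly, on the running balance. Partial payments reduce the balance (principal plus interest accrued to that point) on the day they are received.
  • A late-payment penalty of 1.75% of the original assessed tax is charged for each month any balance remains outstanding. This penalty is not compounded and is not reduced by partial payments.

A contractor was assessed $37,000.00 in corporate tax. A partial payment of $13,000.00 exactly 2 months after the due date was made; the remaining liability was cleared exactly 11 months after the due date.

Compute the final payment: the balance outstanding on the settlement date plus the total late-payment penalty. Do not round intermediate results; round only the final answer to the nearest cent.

Monthly rate = 7.2% ÷ 12 = 0.6%
Balance at month 2: $37,000.0000 × (1 + 0.006)^2 = $37,445.3320
After $13,000.00 payment: $37,445.3320 − $13,000.00 = $24,445.3320
Balance at month 11: $24,445.3320 × (1 + 0.006)^9 = $25,797.5086…
Penalty: 11 × 1.75% × $37,000.00 = $7,122.50
Final settlement = outstanding balance + penalty = $25,797.5086… + $7,122.50 = $32,920.01

$32,920.01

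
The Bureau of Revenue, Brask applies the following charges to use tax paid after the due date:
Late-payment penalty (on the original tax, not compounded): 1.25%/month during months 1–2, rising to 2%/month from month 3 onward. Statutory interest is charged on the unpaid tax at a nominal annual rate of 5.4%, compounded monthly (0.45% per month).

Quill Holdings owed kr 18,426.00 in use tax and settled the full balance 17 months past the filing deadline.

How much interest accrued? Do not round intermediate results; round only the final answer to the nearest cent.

Interest: kr 18,426.00 × ((1 + 0.0045)^17 − 1) = kr 18,426.00 × 0.0793170… = kr 1,461.4942…

kr 1,461.49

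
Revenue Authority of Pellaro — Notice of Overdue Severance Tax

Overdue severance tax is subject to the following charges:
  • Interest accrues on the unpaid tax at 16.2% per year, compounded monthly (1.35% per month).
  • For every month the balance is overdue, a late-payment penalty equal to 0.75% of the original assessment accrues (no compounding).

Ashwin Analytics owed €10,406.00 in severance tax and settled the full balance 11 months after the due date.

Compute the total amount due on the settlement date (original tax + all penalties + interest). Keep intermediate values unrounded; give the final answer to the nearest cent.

Late-payment penalty = 0.75% × €10,406.00 × 11 mo = €858.50…
Interest: €10,406.00 × ((1 + 0.0135)^11 − 1) = €10,406.00 × 0.1589409… = €1,653.9388…
Total = €10,406.00 + €858.4950 + €1,653.9388… = €12,918.43

€12,918.43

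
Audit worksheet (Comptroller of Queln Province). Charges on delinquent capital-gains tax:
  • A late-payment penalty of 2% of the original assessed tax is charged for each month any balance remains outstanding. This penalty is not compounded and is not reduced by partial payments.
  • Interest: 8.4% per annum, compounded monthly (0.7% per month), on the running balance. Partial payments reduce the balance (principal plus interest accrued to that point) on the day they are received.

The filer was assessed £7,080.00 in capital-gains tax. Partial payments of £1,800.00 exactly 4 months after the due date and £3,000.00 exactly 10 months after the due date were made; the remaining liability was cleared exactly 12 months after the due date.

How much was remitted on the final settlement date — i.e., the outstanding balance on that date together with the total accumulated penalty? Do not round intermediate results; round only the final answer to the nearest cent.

£4,451.91

Balance at month 4: £7,080.0000 × (1 + 0.007)^4 = £7,280.3313…
After £1,800.00 payment: £7,280.3313… − £1,800.00 = £5,480.3313…
Balance at month 10: £5,480.3313… × (1 + 0.007)^6 = £5,714.5710…
After £3,000.00 payment: £5,714.5710… − £3,000.00 = £2,714.5710…
Balance at month 12: £2,714.5710… × (1 + 0.007)^2 = £2,752.7080…
Penalty: 12 × 2% × £7,080.00 = £1,699.20
Final settlement = outstanding balance + penalty = £2,752.7080… + £1,699.20 = £4,451.91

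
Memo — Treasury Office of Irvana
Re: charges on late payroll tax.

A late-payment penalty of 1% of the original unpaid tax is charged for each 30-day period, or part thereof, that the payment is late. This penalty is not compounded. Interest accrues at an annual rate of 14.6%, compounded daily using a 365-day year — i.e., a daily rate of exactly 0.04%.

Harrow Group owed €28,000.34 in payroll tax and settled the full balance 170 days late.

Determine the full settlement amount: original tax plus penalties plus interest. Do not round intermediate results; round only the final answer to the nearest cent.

€31,650.21

Penalty periods: ⌈170/30⌉ = 6; penalty = 6 × 1% × €28,000.34 = €1,680.02…
Interest: €28,000.34 × ((1 + 0.0004)^170 − 1) = €28,000.34 × 0.07035076… = €1,969.8451…
Total = €28,000.34 + €1,680.0204 + €1,969.8451… = €31,650.21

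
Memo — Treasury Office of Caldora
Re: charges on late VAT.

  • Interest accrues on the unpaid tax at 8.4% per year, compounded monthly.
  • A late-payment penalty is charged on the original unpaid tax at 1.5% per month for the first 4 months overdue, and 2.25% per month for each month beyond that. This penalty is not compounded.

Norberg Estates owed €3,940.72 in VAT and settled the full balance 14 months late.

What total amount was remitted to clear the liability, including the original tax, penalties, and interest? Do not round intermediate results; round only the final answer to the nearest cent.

€5,468.09

Penalty, months 1–4: 4 × 1.5% × €3,940.72 = €236.44…
Penalty, months 5–14: 10 × 2.25% × €3,940.72 = €886.66…
Interest (8.4%/yr ÷ 12 = 0.7%/month): €3,940.72 × ((1 + 0.007)^14 − 1) = €404.2638…
Total = €3,940.72 + €1,123.1052 + €404.2638… = €5,468.09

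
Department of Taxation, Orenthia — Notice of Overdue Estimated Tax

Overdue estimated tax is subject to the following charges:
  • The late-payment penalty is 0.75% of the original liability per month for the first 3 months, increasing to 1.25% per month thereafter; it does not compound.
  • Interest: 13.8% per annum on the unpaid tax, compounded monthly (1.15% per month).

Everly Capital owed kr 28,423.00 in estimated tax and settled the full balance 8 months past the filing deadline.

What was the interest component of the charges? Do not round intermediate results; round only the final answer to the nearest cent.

kr 2,722.62

Interest: kr 28,423.00 × ((1 + 0.0115)^8 − 1) = kr 28,423.00 × 0.0957894… = kr 2,722.6222…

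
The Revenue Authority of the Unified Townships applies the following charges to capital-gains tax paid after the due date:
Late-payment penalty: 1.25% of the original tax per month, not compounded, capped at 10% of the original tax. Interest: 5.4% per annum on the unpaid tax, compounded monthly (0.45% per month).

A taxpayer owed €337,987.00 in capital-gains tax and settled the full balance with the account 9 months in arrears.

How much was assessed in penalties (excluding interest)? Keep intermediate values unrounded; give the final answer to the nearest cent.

€33,798.70

Penalty (uncapped): 9 × 1.25% × €337,987.00 = €38,023.54…; cap = 10% × €337,987.00 = €33,798.70 → penalty = €33,798.70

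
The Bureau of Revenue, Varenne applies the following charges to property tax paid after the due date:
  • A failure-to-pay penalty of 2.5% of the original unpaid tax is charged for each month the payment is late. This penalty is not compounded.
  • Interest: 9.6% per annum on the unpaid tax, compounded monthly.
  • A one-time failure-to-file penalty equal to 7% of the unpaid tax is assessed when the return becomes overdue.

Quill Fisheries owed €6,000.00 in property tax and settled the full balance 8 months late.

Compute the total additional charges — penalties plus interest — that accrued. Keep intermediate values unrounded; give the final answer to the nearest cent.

€2,014.93

Failure-to-file penalty: 7% × €6,000.00 = €420.00
Failure-to-pay penalty: 8 × 2.5% × €6,000.00 = €1,200.00
Interest (9.6%/yr ÷ 12 = 0.8%/month): €6,000.00 × ((1 + 0.008)^8 − 1) = €394.9258…
Penalties + interest = €1,620.0000 + €394.9258… = €2,014.93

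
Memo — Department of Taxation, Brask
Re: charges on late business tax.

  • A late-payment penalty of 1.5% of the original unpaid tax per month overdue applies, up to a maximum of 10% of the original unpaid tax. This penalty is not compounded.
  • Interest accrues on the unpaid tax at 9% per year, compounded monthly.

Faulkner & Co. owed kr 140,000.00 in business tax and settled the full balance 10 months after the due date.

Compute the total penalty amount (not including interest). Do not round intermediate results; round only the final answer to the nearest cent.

Penalty (uncapped): 10 × 1.5% × kr 140,000.00 = kr 21,000.00; cap = 10% × kr 140,000.00 = kr 14,000.00 → penalty = kr 14,000.00

kr 14,000.00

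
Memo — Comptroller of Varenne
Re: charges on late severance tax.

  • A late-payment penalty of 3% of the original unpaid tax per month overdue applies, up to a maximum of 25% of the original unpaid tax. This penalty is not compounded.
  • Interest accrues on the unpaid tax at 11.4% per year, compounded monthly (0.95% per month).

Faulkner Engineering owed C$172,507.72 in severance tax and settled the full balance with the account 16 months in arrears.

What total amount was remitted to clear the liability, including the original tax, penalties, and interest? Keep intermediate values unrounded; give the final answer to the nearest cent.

Penalty (uncapped): 16 × 3% × C$172,507.72 = C$82,803.71…; cap = 25% × C$172,507.72 = C$43,126.93 → penalty = C$43,126.93
Interest: C$172,507.72 × ((1 + 0.0095)^16 − 1) = C$172,507.72 × 0.1633253… = C$28,174.8748…
Total = C$172,507.72 + C$43,126.9300 + C$28,174.8748… = C$243,809.52

C$243,809.52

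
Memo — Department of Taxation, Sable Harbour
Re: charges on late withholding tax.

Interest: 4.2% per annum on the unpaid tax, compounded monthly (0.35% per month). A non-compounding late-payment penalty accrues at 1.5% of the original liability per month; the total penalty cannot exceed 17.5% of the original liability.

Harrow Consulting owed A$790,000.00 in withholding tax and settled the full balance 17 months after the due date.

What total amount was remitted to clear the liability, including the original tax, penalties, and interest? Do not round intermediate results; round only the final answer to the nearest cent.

A$976,594.46

Penalty (uncapped): 17 × 1.5% × A$790,000.00 = A$201,450.00; cap = 17.5% × A$790,000.00 = A$138,250.00 → penalty = A$138,250.00
Interest: A$790,000.00 × ((1 + 0.0035)^17 − 1) = A$790,000.00 × 0.0611955… = A$48,344.4572…
Total = A$790,000.00 + A$138,250.0000 + A$48,344.4572… = A$976,594.46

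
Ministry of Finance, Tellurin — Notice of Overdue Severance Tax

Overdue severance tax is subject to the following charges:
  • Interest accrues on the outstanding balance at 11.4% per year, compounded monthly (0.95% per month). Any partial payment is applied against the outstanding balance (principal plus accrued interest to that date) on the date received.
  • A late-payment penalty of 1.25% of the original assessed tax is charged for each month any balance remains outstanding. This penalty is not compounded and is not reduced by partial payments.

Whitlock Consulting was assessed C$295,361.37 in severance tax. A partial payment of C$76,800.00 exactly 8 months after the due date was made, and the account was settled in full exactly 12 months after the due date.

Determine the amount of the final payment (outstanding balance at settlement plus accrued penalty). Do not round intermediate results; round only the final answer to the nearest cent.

Balance at month 8: C$295,361.3700 × (1 + 0.0095)^8 = C$318,569.5632…
After C$76,800.00 payment: C$318,569.5632… − C$76,800.00 = C$241,769.5632…
Balance at month 12: C$241,769.5632… × (1 + 0.0095)^4 = C$251,088.5559…
Penalty: 12 × 1.25% × C$295,361.37 = C$44,304.21…
Final settlement = outstanding balance + penalty = C$251,088.5559… + C$44,304.21… = C$295,392.76

C$295,392.76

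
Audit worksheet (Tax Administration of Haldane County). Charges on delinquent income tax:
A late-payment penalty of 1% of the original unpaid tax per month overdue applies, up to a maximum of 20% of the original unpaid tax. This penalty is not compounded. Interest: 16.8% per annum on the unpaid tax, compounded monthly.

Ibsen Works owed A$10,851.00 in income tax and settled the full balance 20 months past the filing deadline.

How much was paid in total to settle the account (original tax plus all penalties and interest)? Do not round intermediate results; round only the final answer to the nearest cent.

Penalty (uncapped): 20 × 1% × A$10,851.00 = A$2,170.20; cap = 20% × A$10,851.00 = A$2,170.20 → penalty = A$2,170.20
Interest (16.8%/yr ÷ 12 = 1.4%/month): A$10,851.00 × ((1 + 0.014)^20 − 1) = A$3,478.4283…
Total = A$10,851.00 + A$2,170.2000 + A$3,478.4283… = A$16,499.63

A$16,499.63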